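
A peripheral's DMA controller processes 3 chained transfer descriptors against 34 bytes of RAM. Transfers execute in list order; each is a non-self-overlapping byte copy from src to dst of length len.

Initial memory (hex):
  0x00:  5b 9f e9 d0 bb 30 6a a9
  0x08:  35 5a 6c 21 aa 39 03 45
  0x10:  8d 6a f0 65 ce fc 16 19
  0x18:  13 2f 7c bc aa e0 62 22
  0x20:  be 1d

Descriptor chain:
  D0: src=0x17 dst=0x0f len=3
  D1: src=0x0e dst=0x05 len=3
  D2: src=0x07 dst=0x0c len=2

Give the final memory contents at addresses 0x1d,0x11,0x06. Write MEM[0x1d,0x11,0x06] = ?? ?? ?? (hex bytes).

#0 dst[0x0f+3] := {0x19,0x13,0x2f}
#1 dst[0x05+3] := {0x03,0x19,0x13}
#2 dst[0x0c+2] := {0x13,0x35}
query mem[0x1d]=0xe0, mem[0x11]=0x2f, mem[0x06]=0x19

MEM[0x1d,0x11,0x06] = e0 2f 19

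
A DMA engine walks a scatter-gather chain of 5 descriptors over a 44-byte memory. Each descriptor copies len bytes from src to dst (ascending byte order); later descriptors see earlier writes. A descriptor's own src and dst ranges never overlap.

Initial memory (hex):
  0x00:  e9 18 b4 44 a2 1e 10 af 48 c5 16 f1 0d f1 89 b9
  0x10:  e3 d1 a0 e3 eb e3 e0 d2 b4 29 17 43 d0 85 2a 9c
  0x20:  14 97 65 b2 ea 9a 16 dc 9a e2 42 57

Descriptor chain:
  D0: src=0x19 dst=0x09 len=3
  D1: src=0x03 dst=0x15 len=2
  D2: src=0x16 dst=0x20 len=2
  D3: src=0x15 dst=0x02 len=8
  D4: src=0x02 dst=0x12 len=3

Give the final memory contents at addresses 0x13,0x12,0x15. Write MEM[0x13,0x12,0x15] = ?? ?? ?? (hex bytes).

MEM[0x13,0x12,0x15] = a2 44 44

D0: mem[0x09..0x0b] <- [29 17 43]
D1: mem[0x15..0x16] <- [44 a2]
D2: mem[0x20..0x21] <- [a2 d2]
D3: mem[0x02..0x09] <- [44 a2 d2 b4 29 17 43 d0]
D4: mem[0x12..0x14] <- [44 a2 d2]
query mem[0x13]=0xa2, mem[0x12]=0x44, mem[0x15]=0x44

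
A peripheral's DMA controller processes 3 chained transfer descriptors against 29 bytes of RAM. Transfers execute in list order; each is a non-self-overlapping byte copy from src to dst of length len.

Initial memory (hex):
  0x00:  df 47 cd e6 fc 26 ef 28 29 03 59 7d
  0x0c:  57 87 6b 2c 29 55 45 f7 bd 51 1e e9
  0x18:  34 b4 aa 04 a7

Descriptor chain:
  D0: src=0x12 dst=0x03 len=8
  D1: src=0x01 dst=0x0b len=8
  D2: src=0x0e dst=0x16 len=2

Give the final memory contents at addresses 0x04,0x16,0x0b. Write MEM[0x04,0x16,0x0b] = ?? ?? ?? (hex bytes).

[0] 0x12->0x03 len=8 : 45 f7 bd 51 1e e9 34 b4
[1] 0x01->0x0b len=8 : 47 cd 45 f7 bd 51 1e e9
[2] 0x0e->0x16 len=2 : f7 bd
query mem[0x04]=0xf7, mem[0x16]=0xf7, mem[0x0b]=0x47

MEM[0x04,0x16,0x0b] = f7 f7 47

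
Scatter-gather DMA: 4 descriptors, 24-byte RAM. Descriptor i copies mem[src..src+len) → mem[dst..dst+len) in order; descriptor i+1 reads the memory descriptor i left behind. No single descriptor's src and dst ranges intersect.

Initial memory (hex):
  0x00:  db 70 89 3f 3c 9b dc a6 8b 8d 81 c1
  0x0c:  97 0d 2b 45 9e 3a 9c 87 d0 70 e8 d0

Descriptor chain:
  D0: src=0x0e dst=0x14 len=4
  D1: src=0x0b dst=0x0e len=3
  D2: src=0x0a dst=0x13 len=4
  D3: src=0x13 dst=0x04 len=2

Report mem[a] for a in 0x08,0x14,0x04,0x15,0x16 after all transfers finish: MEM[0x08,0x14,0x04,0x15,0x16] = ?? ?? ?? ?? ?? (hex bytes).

MEM[0x08,0x14,0x04,0x15,0x16] = 8b c1 81 97 0d

#0 dst[0x14+4] := {0x2b,0x45,0x9e,0x3a}
#1 dst[0x0e+3] := {0xc1,0x97,0x0d}
#2 dst[0x13+4] := {0x81,0xc1,0x97,0x0d}
#3 dst[0x04+2] := {0x81,0xc1}
query mem[0x08]=0x8b, mem[0x14]=0xc1, mem[0x04]=0x81, mem[0x15]=0x97, mem[0x16]=0x0d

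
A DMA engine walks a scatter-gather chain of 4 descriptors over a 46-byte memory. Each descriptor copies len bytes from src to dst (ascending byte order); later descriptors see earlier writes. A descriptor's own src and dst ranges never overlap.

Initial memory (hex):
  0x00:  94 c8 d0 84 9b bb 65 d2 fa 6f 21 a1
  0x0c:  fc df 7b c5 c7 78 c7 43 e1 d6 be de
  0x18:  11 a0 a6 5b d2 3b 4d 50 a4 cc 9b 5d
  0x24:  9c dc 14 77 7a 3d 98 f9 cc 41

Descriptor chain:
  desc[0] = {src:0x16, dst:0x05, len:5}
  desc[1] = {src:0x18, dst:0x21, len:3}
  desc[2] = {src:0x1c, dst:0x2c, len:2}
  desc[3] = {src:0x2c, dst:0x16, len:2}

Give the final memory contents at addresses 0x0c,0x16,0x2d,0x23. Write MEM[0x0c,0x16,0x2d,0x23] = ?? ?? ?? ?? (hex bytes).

#0 dst[0x05+5] := {0xbe,0xde,0x11,0xa0,0xa6}
#1 dst[0x21+3] := {0x11,0xa0,0xa6}
#2 dst[0x2c+2] := {0xd2,0x3b}
#3 dst[0x16+2] := {0xd2,0x3b}
query mem[0x0c]=0xfc, mem[0x16]=0xd2, mem[0x2d]=0x3b, mem[0x23]=0xa6

MEM[0x0c,0x16,0x2d,0x23] = fc d2 3b a6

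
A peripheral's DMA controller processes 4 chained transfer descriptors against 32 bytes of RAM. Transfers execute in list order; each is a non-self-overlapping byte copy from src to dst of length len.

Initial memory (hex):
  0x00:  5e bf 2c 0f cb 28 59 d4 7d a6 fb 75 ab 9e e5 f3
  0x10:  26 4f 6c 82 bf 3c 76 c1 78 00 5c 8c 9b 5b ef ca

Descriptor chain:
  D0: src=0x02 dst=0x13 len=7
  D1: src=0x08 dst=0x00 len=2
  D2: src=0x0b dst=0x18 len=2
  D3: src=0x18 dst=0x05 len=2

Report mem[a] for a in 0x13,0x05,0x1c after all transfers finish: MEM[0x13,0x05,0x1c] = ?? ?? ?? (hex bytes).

  after D0: wrote 7B at 0x13 = 2c0fcb2859d47d
  after D1: wrote 2B at 0x00 = 7da6
  after D2: wrote 2B at 0x18 = 75ab
  after D3: wrote 2B at 0x05 = 75ab
query mem[0x13]=0x2c, mem[0x05]=0x75, mem[0x1c]=0x9b

MEM[0x13,0x05,0x1c] = 2c 75 9b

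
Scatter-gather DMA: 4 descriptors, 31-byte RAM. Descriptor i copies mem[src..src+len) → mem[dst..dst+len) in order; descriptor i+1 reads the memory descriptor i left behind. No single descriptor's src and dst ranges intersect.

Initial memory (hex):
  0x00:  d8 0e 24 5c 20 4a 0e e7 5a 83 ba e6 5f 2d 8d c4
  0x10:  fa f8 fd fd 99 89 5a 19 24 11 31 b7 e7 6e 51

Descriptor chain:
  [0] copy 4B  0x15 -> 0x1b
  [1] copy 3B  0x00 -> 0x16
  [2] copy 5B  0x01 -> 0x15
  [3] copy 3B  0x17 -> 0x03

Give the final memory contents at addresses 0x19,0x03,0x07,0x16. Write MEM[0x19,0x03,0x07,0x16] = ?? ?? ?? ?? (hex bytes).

MEM[0x19,0x03,0x07,0x16] = 4a 5c e7 24

  after D0: wrote 4B at 0x1b = 895a1924
  after D1: wrote 3B at 0x16 = d80e24
  after D2: wrote 5B at 0x15 = 0e245c204a
  after D3: wrote 3B at 0x03 = 5c204a
query mem[0x19]=0x4a, mem[0x03]=0x5c, mem[0x07]=0xe7, mem[0x16]=0x24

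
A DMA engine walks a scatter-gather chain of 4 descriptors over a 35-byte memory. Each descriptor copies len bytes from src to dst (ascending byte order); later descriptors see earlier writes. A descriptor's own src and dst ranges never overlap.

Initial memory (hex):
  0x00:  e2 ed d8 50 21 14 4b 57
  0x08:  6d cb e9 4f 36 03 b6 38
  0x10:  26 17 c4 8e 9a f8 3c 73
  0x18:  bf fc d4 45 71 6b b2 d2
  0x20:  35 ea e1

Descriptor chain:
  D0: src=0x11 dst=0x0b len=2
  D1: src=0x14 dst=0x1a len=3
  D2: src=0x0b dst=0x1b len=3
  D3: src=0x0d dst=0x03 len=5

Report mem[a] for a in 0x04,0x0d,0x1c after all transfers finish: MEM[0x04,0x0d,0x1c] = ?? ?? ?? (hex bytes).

  after D0: wrote 2B at 0x0b = 17c4
  after D1: wrote 3B at 0x1a = 9af83c
  after D2: wrote 3B at 0x1b = 17c403
  after D3: wrote 5B at 0x03 = 03b6382617
query mem[0x04]=0xb6, mem[0x0d]=0x03, mem[0x1c]=0xc4

MEM[0x04,0x0d,0x1c] = b6 03 c4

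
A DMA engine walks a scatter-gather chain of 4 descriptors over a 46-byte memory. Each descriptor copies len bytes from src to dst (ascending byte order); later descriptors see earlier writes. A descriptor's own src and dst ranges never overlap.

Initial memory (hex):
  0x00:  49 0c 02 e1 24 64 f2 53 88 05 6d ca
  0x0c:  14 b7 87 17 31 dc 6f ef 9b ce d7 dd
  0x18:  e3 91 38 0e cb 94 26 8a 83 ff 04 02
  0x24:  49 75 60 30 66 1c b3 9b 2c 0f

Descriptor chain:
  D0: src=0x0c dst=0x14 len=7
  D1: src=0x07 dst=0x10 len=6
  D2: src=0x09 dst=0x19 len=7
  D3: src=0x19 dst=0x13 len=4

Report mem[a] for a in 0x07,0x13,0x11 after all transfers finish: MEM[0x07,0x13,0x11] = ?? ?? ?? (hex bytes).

  after D0: wrote 7B at 0x14 = 14b7871731dc6f
  after D1: wrote 6B at 0x10 = 5388056dca14
  after D2: wrote 7B at 0x19 = 056dca14b78717
  after D3: wrote 4B at 0x13 = 056dca14
query mem[0x07]=0x53, mem[0x13]=0x05, mem[0x11]=0x88

MEM[0x07,0x13,0x11] = 53 05 88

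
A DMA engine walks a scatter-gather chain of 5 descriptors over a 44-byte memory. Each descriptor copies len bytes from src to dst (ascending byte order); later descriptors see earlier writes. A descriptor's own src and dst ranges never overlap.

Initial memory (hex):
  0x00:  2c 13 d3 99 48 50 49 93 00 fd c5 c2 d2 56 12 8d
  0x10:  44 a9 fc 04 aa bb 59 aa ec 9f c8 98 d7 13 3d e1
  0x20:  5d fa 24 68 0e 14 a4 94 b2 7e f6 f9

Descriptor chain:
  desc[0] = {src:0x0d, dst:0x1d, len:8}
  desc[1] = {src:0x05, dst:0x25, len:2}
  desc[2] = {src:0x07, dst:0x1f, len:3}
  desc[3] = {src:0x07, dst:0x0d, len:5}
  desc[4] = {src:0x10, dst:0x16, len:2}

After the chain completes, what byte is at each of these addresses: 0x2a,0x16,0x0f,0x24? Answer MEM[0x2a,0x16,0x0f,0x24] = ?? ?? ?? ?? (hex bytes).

MEM[0x2a,0x16,0x0f,0x24] = f6 c5 fd aa

#0 dst[0x1d+8] := {0x56,0x12,0x8d,0x44,0xa9,0xfc,0x04,0xaa}
#1 dst[0x25+2] := {0x50,0x49}
#2 dst[0x1f+3] := {0x93,0x00,0xfd}
#3 dst[0x0d+5] := {0x93,0x00,0xfd,0xc5,0xc2}
#4 dst[0x16+2] := {0xc5,0xc2}
query mem[0x2a]=0xf6, mem[0x16]=0xc5, mem[0x0f]=0xfd, mem[0x24]=0xaa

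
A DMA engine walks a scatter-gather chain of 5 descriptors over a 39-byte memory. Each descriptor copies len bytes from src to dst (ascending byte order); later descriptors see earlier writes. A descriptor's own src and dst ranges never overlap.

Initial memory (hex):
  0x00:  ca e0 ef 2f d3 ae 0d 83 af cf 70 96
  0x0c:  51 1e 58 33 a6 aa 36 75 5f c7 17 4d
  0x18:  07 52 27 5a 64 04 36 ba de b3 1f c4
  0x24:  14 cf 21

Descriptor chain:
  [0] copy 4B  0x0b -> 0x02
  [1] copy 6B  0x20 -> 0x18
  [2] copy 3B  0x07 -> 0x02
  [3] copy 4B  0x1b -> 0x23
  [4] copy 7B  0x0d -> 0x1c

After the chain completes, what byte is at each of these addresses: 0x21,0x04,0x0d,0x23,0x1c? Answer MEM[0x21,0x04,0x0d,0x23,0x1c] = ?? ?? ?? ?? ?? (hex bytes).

  after D0: wrote 4B at 0x02 = 96511e58
  after D1: wrote 6B at 0x18 = deb31fc414cf
  after D2: wrote 3B at 0x02 = 83afcf
  after D3: wrote 4B at 0x23 = c414cf36
  after D4: wrote 7B at 0x1c = 1e5833a6aa3675
query mem[0x21]=0x36, mem[0x04]=0xcf, mem[0x0d]=0x1e, mem[0x23]=0xc4, mem[0x1c]=0x1e

MEM[0x21,0x04,0x0d,0x23,0x1c] = 36 cf 1e c4 1e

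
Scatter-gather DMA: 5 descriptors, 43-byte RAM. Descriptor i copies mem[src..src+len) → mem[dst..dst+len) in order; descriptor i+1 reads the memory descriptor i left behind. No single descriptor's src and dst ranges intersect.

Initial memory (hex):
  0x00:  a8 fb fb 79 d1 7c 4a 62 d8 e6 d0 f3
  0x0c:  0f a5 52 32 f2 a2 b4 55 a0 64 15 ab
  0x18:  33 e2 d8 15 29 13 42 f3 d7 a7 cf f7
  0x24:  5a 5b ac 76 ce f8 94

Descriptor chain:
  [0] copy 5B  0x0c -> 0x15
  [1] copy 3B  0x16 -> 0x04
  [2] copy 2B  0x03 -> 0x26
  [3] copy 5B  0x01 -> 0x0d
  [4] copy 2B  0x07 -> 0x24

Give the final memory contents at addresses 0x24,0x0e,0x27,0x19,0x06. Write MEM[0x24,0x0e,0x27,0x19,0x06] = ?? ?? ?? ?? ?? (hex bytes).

MEM[0x24,0x0e,0x27,0x19,0x06] = 62 fb a5 f2 32

[0] 0x0c->0x15 len=5 : 0f a5 52 32 f2
[1] 0x16->0x04 len=3 : a5 52 32
[2] 0x03->0x26 len=2 : 79 a5
[3] 0x01->0x0d len=5 : fb fb 79 a5 52
[4] 0x07->0x24 len=2 : 62 d8
query mem[0x24]=0x62, mem[0x0e]=0xfb, mem[0x27]=0xa5, mem[0x19]=0xf2, mem[0x06]=0x32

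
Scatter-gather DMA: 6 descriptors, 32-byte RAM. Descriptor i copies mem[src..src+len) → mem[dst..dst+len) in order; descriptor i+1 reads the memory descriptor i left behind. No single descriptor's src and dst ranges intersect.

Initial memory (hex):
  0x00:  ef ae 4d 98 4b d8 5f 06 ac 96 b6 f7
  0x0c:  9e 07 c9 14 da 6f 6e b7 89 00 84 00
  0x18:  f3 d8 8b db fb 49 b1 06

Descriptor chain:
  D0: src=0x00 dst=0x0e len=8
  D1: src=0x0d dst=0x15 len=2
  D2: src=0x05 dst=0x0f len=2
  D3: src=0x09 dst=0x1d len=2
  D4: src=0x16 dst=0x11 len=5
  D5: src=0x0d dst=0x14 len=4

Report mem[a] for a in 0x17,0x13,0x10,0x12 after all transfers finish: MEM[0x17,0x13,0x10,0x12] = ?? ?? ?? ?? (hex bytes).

MEM[0x17,0x13,0x10,0x12] = 5f f3 5f 00

D0: mem[0x0e..0x15] <- [ef ae 4d 98 4b d8 5f 06]
D1: mem[0x15..0x16] <- [07 ef]
D2: mem[0x0f..0x10] <- [d8 5f]
D3: mem[0x1d..0x1e] <- [96 b6]
D4: mem[0x11..0x15] <- [ef 00 f3 d8 8b]
D5: mem[0x14..0x17] <- [07 ef d8 5f]
query mem[0x17]=0x5f, mem[0x13]=0xf3, mem[0x10]=0x5f, mem[0x12]=0x00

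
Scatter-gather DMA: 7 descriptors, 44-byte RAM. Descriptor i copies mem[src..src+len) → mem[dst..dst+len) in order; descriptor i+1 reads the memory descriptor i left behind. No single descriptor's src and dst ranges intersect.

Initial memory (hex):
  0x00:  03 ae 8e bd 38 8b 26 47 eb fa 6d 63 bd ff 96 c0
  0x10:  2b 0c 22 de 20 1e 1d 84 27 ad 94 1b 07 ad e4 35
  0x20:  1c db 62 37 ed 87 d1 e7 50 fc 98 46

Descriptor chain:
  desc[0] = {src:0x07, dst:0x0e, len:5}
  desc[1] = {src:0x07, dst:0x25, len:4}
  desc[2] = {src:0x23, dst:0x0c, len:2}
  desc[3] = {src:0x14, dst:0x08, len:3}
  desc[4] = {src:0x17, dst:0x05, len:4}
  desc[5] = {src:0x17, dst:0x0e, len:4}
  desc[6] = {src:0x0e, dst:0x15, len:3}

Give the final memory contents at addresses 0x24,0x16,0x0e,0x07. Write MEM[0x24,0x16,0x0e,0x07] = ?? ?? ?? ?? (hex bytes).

MEM[0x24,0x16,0x0e,0x07] = ed 27 84 ad

  after D0: wrote 5B at 0x0e = 47ebfa6d63
  after D1: wrote 4B at 0x25 = 47ebfa6d
  after D2: wrote 2B at 0x0c = 37ed
  after D3: wrote 3B at 0x08 = 201e1d
  after D4: wrote 4B at 0x05 = 8427ad94
  after D5: wrote 4B at 0x0e = 8427ad94
  after D6: wrote 3B at 0x15 = 8427ad
query mem[0x24]=0xed, mem[0x16]=0x27, mem[0x0e]=0x84, mem[0x07]=0xad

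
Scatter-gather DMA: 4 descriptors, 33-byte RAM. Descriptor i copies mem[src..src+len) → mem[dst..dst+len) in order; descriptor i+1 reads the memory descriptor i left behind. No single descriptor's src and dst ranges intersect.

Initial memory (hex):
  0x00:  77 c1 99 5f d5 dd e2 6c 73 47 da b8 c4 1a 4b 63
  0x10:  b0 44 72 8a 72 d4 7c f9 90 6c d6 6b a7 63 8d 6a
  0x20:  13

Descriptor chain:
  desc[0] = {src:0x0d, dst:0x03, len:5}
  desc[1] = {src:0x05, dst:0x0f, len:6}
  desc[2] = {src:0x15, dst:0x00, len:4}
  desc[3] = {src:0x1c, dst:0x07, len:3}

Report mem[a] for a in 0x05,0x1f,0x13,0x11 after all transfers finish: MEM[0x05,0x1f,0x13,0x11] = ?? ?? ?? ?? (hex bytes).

  after D0: wrote 5B at 0x03 = 1a4b63b044
  after D1: wrote 6B at 0x0f = 63b0447347da
  after D2: wrote 4B at 0x00 = d47cf990
  after D3: wrote 3B at 0x07 = a7638d
query mem[0x05]=0x63, mem[0x1f]=0x6a, mem[0x13]=0x47, mem[0x11]=0x44

MEM[0x05,0x1f,0x13,0x11] = 63 6a 47 44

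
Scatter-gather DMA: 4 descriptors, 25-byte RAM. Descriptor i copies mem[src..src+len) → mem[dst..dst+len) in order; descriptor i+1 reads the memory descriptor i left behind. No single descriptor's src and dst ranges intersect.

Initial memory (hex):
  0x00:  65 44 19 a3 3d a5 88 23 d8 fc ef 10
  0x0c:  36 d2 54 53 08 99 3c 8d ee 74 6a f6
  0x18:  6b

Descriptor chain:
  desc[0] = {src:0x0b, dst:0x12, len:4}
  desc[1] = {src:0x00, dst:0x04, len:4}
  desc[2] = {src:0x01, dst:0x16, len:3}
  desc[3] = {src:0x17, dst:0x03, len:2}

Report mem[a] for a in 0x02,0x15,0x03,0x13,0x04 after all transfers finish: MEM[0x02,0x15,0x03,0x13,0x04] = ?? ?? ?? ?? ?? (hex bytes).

#0 dst[0x12+4] := {0x10,0x36,0xd2,0x54}
#1 dst[0x04+4] := {0x65,0x44,0x19,0xa3}
#2 dst[0x16+3] := {0x44,0x19,0xa3}
#3 dst[0x03+2] := {0x19,0xa3}
query mem[0x02]=0x19, mem[0x15]=0x54, mem[0x03]=0x19, mem[0x13]=0x36, mem[0x04]=0xa3

MEM[0x02,0x15,0x03,0x13,0x04] = 19 54 19 36 a3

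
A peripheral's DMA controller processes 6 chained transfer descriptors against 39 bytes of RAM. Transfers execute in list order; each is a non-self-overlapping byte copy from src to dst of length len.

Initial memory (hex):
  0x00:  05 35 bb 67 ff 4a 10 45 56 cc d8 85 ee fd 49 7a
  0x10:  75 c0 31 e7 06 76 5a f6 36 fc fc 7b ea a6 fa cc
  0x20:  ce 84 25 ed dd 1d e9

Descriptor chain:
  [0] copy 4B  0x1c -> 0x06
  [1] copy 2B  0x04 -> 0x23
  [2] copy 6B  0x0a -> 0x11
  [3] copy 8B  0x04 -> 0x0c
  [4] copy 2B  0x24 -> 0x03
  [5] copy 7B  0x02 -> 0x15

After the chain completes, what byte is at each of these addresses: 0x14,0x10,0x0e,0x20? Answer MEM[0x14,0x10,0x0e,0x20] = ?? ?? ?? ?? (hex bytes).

[0] 0x1c->0x06 len=4 : ea a6 fa cc
[1] 0x04->0x23 len=2 : ff 4a
[2] 0x0a->0x11 len=6 : d8 85 ee fd 49 7a
[3] 0x04->0x0c len=8 : ff 4a ea a6 fa cc d8 85
[4] 0x24->0x03 len=2 : 4a 1d
[5] 0x02->0x15 len=7 : bb 4a 1d 4a ea a6 fa
query mem[0x14]=0xfd, mem[0x10]=0xfa, mem[0x0e]=0xea, mem[0x20]=0xce

MEM[0x14,0x10,0x0e,0x20] = fd fa ea ce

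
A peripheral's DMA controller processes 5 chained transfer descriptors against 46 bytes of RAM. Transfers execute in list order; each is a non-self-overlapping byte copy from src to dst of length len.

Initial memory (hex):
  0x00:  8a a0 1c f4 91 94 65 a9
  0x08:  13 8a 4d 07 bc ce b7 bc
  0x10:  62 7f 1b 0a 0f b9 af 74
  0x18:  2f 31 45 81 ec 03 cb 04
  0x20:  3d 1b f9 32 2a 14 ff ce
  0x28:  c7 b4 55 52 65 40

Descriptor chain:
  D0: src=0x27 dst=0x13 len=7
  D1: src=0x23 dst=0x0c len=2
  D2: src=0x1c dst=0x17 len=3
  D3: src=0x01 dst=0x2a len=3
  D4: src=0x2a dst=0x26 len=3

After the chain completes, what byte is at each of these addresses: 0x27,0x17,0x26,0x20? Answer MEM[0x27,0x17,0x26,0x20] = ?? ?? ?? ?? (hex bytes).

MEM[0x27,0x17,0x26,0x20] = 1c ec a0 3d

  after D0: wrote 7B at 0x13 = cec7b455526540
  after D1: wrote 2B at 0x0c = 322a
  after D2: wrote 3B at 0x17 = ec03cb
  after D3: wrote 3B at 0x2a = a01cf4
  after D4: wrote 3B at 0x26 = a01cf4
query mem[0x27]=0x1c, mem[0x17]=0xec, mem[0x26]=0xa0, mem[0x20]=0x3d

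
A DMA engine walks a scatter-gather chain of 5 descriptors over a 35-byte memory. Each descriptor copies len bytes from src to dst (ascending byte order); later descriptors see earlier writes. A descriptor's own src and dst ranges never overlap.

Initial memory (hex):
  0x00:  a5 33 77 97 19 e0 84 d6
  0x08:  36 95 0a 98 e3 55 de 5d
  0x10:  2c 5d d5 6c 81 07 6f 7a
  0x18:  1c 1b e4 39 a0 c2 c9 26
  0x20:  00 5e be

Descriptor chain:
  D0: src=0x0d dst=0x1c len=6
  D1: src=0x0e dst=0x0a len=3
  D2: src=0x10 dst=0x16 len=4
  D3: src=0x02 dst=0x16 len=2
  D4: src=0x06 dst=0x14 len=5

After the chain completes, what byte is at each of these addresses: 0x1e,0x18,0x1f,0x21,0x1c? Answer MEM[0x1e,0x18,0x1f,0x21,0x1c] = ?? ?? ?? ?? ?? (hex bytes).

  after D0: wrote 6B at 0x1c = 55de5d2c5dd5
  after D1: wrote 3B at 0x0a = de5d2c
  after D2: wrote 4B at 0x16 = 2c5dd56c
  after D3: wrote 2B at 0x16 = 7797
  after D4: wrote 5B at 0x14 = 84d63695de
query mem[0x1e]=0x5d, mem[0x18]=0xde, mem[0x1f]=0x2c, mem[0x21]=0xd5, mem[0x1c]=0x55

MEM[0x1e,0x18,0x1f,0x21,0x1c] = 5d de 2c d5 55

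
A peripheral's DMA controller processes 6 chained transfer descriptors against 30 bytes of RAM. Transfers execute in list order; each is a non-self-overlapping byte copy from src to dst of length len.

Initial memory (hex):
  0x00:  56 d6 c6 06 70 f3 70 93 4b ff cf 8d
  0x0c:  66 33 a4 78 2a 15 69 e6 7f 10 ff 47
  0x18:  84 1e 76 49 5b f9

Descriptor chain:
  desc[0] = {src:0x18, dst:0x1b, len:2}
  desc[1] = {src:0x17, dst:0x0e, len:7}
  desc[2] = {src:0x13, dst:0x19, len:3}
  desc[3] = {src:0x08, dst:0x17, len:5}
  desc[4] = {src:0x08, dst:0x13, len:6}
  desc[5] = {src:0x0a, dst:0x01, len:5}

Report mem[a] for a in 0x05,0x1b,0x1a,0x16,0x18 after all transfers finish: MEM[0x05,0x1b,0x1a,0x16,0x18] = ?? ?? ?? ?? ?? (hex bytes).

MEM[0x05,0x1b,0x1a,0x16,0x18] = 47 66 8d 8d 33

D0: mem[0x1b..0x1c] <- [84 1e]
D1: mem[0x0e..0x14] <- [47 84 1e 76 84 1e f9]
D2: mem[0x19..0x1b] <- [1e f9 10]
D3: mem[0x17..0x1b] <- [4b ff cf 8d 66]
D4: mem[0x13..0x18] <- [4b ff cf 8d 66 33]
D5: mem[0x01..0x05] <- [cf 8d 66 33 47]
query mem[0x05]=0x47, mem[0x1b]=0x66, mem[0x1a]=0x8d, mem[0x16]=0x8d, mem[0x18]=0x33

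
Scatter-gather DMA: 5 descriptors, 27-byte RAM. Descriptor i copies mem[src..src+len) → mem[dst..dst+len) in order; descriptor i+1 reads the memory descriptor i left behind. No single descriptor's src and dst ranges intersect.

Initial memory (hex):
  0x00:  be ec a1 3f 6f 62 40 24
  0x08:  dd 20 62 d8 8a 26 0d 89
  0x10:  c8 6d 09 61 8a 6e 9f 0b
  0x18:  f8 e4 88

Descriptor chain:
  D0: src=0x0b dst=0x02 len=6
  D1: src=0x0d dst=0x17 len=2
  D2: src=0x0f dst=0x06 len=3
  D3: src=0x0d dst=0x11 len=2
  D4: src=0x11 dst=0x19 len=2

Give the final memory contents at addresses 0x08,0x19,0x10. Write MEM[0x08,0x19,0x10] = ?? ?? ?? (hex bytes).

MEM[0x08,0x19,0x10] = 6d 26 c8

[0] 0x0b->0x02 len=6 : d8 8a 26 0d 89 c8
[1] 0x0d->0x17 len=2 : 26 0d
[2] 0x0f->0x06 len=3 : 89 c8 6d
[3] 0x0d->0x11 len=2 : 26 0d
[4] 0x11->0x19 len=2 : 26 0d
query mem[0x08]=0x6d, mem[0x19]=0x26, mem[0x10]=0xc8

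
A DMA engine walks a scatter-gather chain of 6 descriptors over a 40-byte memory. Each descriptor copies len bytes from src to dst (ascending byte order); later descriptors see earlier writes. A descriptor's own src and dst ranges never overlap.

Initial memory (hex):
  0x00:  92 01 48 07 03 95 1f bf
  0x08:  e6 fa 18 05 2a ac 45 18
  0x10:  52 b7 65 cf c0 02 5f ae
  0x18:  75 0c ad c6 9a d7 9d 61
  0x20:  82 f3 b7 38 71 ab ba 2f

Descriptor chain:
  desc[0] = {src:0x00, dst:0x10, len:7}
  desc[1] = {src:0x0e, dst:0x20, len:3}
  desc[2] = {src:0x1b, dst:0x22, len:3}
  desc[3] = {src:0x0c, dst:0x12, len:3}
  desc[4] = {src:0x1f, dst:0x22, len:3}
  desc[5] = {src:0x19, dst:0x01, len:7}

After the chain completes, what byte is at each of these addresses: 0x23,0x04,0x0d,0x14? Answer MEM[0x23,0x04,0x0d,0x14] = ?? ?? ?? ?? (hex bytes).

MEM[0x23,0x04,0x0d,0x14] = 45 9a ac 45

D0: mem[0x10..0x16] <- [92 01 48 07 03 95 1f]
D1: mem[0x20..0x22] <- [45 18 92]
D2: mem[0x22..0x24] <- [c6 9a d7]
D3: mem[0x12..0x14] <- [2a ac 45]
D4: mem[0x22..0x24] <- [61 45 18]
D5: mem[0x01..0x07] <- [0c ad c6 9a d7 9d 61]
query mem[0x23]=0x45, mem[0x04]=0x9a, mem[0x0d]=0xac, mem[0x14]=0x45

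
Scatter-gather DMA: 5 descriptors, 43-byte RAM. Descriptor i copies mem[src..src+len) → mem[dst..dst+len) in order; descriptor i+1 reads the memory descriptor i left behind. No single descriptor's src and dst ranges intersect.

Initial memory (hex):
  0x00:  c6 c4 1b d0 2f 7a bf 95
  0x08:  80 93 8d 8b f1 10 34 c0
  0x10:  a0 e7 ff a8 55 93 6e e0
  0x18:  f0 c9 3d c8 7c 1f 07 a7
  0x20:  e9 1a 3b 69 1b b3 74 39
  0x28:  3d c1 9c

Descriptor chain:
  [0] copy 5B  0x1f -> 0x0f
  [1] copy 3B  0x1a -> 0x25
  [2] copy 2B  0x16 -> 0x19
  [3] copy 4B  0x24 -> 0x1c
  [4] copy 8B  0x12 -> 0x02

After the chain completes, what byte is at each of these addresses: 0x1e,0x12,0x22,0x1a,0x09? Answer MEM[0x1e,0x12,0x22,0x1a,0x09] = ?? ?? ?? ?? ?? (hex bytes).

#0 dst[0x0f+5] := {0xa7,0xe9,0x1a,0x3b,0x69}
#1 dst[0x25+3] := {0x3d,0xc8,0x7c}
#2 dst[0x19+2] := {0x6e,0xe0}
#3 dst[0x1c+4] := {0x1b,0x3d,0xc8,0x7c}
#4 dst[0x02+8] := {0x3b,0x69,0x55,0x93,0x6e,0xe0,0xf0,0x6e}
query mem[0x1e]=0xc8, mem[0x12]=0x3b, mem[0x22]=0x3b, mem[0x1a]=0xe0, mem[0x09]=0x6e

MEM[0x1e,0x12,0x22,0x1a,0x09] = c8 3b 3b e0 6e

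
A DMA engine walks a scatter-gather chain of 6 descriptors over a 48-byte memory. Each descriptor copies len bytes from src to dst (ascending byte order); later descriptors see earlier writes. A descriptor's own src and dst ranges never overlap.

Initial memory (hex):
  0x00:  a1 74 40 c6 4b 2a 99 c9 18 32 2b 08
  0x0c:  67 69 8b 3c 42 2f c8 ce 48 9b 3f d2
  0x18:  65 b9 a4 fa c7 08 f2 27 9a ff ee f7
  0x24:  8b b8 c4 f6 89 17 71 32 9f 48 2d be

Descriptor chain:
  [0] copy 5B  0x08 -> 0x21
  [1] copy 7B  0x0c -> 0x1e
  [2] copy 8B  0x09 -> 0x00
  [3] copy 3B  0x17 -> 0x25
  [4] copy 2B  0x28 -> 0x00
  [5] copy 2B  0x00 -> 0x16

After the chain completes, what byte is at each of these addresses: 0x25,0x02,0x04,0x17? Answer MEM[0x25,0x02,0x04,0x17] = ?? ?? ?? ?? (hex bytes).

  after D0: wrote 5B at 0x21 = 18322b0867
  after D1: wrote 7B at 0x1e = 67698b3c422fc8
  after D2: wrote 8B at 0x00 = 322b0867698b3c42
  after D3: wrote 3B at 0x25 = d265b9
  after D4: wrote 2B at 0x00 = 8917
  after D5: wrote 2B at 0x16 = 8917
query mem[0x25]=0xd2, mem[0x02]=0x08, mem[0x04]=0x69, mem[0x17]=0x17

MEM[0x25,0x02,0x04,0x17] = d2 08 69 17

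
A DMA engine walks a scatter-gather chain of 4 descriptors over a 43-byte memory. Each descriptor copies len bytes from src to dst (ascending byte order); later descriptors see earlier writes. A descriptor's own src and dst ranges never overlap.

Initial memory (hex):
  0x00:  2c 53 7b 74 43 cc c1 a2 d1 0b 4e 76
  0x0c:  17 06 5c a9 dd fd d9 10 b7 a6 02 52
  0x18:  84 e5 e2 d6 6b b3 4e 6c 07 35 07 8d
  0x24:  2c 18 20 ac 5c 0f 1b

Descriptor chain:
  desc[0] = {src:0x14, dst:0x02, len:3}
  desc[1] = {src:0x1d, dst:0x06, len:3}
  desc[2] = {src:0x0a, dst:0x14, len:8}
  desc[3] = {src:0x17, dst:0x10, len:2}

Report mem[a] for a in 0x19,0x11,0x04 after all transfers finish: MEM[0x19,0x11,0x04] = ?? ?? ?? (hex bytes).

MEM[0x19,0x11,0x04] = a9 5c 02

  after D0: wrote 3B at 0x02 = b7a602
  after D1: wrote 3B at 0x06 = b34e6c
  after D2: wrote 8B at 0x14 = 4e7617065ca9ddfd
  after D3: wrote 2B at 0x10 = 065c
query mem[0x19]=0xa9, mem[0x11]=0x5c, mem[0x04]=0x02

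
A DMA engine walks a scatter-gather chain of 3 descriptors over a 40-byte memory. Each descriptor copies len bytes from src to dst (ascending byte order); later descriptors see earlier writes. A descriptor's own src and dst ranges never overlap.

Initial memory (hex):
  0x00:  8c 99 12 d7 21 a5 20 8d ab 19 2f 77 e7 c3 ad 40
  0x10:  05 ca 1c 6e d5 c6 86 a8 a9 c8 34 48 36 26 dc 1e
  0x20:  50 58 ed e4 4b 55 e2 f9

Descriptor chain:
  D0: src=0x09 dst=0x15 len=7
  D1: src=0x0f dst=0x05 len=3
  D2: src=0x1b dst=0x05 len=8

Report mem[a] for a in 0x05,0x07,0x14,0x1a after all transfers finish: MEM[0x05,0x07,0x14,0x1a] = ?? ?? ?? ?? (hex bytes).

  after D0: wrote 7B at 0x15 = 192f77e7c3ad40
  after D1: wrote 3B at 0x05 = 4005ca
  after D2: wrote 8B at 0x05 = 403626dc1e5058ed
query mem[0x05]=0x40, mem[0x07]=0x26, mem[0x14]=0xd5, mem[0x1a]=0xad

MEM[0x05,0x07,0x14,0x1a] = 40 26 d5 ad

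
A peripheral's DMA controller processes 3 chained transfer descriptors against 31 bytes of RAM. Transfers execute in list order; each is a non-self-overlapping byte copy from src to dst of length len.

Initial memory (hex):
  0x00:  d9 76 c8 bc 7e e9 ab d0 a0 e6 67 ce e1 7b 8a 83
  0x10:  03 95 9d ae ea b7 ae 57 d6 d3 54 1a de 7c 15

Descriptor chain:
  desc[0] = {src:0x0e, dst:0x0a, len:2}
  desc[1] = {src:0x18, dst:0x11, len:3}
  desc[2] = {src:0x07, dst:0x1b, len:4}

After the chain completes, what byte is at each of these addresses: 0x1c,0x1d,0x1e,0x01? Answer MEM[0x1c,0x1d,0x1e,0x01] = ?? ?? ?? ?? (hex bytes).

MEM[0x1c,0x1d,0x1e,0x01] = a0 e6 8a 76

#0 dst[0x0a+2] := {0x8a,0x83}
#1 dst[0x11+3] := {0xd6,0xd3,0x54}
#2 dst[0x1b+4] := {0xd0,0xa0,0xe6,0x8a}
query mem[0x1c]=0xa0, mem[0x1d]=0xe6, mem[0x1e]=0x8a, mem[0x01]=0x76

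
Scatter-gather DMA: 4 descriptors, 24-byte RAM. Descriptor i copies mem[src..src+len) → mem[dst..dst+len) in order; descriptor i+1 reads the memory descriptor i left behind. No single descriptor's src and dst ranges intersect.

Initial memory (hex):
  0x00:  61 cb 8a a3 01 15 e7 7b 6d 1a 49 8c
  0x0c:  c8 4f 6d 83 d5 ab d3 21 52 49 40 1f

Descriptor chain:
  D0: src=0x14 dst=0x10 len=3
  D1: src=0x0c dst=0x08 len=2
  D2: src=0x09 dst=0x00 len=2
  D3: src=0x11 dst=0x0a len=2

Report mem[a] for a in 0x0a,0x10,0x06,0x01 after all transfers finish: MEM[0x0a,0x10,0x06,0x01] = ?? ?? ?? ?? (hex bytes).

#0 dst[0x10+3] := {0x52,0x49,0x40}
#1 dst[0x08+2] := {0xc8,0x4f}
#2 dst[0x00+2] := {0x4f,0x49}
#3 dst[0x0a+2] := {0x49,0x40}
query mem[0x0a]=0x49, mem[0x10]=0x52, mem[0x06]=0xe7, mem[0x01]=0x49

MEM[0x0a,0x10,0x06,0x01] = 49 52 e7 49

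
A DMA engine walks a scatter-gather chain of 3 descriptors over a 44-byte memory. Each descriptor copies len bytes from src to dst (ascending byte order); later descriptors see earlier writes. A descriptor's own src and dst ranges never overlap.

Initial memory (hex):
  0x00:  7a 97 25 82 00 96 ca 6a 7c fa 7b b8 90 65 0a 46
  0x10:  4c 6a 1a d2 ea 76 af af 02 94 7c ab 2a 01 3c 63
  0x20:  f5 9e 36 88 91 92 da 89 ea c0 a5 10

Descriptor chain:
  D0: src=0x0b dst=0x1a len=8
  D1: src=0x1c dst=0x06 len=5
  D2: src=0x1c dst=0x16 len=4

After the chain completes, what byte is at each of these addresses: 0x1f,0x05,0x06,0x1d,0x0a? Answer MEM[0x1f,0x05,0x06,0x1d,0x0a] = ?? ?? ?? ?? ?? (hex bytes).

D0: mem[0x1a..0x21] <- [b8 90 65 0a 46 4c 6a 1a]
D1: mem[0x06..0x0a] <- [65 0a 46 4c 6a]
D2: mem[0x16..0x19] <- [65 0a 46 4c]
query mem[0x1f]=0x4c, mem[0x05]=0x96, mem[0x06]=0x65, mem[0x1d]=0x0a, mem[0x0a]=0x6a

MEM[0x1f,0x05,0x06,0x1d,0x0a] = 4c 96 65 0a 6a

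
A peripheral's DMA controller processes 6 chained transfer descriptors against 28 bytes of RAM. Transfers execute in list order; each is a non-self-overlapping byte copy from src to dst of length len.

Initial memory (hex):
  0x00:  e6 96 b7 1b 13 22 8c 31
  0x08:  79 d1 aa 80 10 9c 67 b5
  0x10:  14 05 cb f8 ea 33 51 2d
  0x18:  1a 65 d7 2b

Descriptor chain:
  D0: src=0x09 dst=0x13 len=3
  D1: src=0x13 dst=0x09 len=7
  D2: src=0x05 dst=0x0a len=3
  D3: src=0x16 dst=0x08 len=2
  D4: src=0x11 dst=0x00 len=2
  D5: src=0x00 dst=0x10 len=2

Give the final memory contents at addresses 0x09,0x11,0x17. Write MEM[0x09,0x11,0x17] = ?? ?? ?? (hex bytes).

MEM[0x09,0x11,0x17] = 2d cb 2d

[0] 0x09->0x13 len=3 : d1 aa 80
[1] 0x13->0x09 len=7 : d1 aa 80 51 2d 1a 65
[2] 0x05->0x0a len=3 : 22 8c 31
[3] 0x16->0x08 len=2 : 51 2d
[4] 0x11->0x00 len=2 : 05 cb
[5] 0x00->0x10 len=2 : 05 cb
query mem[0x09]=0x2d, mem[0x11]=0xcb, mem[0x17]=0x2d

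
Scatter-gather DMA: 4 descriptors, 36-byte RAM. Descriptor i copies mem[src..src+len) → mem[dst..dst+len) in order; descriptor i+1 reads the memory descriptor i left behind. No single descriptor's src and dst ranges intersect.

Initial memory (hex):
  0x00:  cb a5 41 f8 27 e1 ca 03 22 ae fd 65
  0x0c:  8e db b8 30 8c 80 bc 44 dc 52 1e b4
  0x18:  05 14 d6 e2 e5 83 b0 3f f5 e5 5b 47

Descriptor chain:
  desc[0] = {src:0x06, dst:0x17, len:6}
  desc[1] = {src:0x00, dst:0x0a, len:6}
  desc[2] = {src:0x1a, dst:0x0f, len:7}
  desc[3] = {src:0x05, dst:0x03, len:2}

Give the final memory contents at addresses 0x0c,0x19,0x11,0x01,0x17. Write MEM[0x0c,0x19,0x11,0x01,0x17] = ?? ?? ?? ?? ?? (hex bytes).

MEM[0x0c,0x19,0x11,0x01,0x17] = 41 22 65 a5 ca

#0 dst[0x17+6] := {0xca,0x03,0x22,0xae,0xfd,0x65}
#1 dst[0x0a+6] := {0xcb,0xa5,0x41,0xf8,0x27,0xe1}
#2 dst[0x0f+7] := {0xae,0xfd,0x65,0x83,0xb0,0x3f,0xf5}
#3 dst[0x03+2] := {0xe1,0xca}
query mem[0x0c]=0x41, mem[0x19]=0x22, mem[0x11]=0x65, mem[0x01]=0xa5, mem[0x17]=0xca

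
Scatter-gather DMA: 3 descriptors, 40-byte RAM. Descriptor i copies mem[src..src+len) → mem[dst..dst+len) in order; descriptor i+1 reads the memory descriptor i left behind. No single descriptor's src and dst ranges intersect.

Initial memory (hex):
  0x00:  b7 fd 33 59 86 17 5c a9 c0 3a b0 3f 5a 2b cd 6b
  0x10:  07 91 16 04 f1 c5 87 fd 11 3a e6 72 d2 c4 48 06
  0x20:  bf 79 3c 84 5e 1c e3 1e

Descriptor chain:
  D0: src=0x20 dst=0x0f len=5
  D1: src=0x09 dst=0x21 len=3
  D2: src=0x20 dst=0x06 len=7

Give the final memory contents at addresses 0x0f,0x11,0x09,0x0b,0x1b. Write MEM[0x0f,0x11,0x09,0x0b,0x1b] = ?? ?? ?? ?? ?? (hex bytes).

  after D0: wrote 5B at 0x0f = bf793c845e
  after D1: wrote 3B at 0x21 = 3ab03f
  after D2: wrote 7B at 0x06 = bf3ab03f5e1ce3
query mem[0x0f]=0xbf, mem[0x11]=0x3c, mem[0x09]=0x3f, mem[0x0b]=0x1c, mem[0x1b]=0x72

MEM[0x0f,0x11,0x09,0x0b,0x1b] = bf 3c 3f 1c 72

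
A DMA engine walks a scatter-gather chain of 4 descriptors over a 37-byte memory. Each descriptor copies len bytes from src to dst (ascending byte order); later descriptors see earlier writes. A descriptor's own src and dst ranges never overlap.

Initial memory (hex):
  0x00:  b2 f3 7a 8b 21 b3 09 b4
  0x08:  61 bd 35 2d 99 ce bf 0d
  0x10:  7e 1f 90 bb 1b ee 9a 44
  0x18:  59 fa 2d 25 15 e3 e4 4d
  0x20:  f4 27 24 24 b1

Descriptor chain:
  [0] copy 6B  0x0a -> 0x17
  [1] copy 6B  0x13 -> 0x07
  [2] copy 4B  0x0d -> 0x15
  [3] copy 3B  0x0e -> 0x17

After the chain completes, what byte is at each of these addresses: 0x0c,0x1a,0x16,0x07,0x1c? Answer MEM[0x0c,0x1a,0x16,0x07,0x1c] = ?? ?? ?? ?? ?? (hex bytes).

MEM[0x0c,0x1a,0x16,0x07,0x1c] = 2d ce bf bb 0d

#0 dst[0x17+6] := {0x35,0x2d,0x99,0xce,0xbf,0x0d}
#1 dst[0x07+6] := {0xbb,0x1b,0xee,0x9a,0x35,0x2d}
#2 dst[0x15+4] := {0xce,0xbf,0x0d,0x7e}
#3 dst[0x17+3] := {0xbf,0x0d,0x7e}
query mem[0x0c]=0x2d, mem[0x1a]=0xce, mem[0x16]=0xbf, mem[0x07]=0xbb, mem[0x1c]=0x0d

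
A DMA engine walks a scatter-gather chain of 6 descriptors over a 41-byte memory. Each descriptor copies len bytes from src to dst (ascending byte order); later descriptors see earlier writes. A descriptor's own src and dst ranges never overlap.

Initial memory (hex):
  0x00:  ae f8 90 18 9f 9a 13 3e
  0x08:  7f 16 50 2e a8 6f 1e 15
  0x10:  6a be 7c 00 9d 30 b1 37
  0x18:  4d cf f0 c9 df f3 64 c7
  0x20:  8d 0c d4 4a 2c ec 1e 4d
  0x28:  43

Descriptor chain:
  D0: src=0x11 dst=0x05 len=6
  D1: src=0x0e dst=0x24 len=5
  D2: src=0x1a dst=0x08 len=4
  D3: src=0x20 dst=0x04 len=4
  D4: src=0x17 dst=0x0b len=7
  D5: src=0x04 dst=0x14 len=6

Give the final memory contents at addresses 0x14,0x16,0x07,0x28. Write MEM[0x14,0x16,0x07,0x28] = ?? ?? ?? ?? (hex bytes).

  after D0: wrote 6B at 0x05 = be7c009d30b1
  after D1: wrote 5B at 0x24 = 1e156abe7c
  after D2: wrote 4B at 0x08 = f0c9dff3
  after D3: wrote 4B at 0x04 = 8d0cd44a
  after D4: wrote 7B at 0x0b = 374dcff0c9dff3
  after D5: wrote 6B at 0x14 = 8d0cd44af0c9
query mem[0x14]=0x8d, mem[0x16]=0xd4, mem[0x07]=0x4a, mem[0x28]=0x7c

MEM[0x14,0x16,0x07,0x28] = 8d d4 4a 7c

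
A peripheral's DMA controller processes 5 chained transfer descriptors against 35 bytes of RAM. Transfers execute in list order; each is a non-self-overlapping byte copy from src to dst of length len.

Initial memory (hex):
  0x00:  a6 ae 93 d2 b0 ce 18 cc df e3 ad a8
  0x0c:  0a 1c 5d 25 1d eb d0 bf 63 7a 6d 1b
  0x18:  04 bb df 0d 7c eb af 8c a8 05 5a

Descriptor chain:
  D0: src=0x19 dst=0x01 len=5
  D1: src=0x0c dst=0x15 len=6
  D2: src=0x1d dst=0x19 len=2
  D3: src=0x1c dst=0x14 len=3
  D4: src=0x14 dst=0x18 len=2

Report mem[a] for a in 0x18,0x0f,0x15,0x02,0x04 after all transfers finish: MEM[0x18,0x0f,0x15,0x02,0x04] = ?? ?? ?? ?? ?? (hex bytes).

  after D0: wrote 5B at 0x01 = bbdf0d7ceb
  after D1: wrote 6B at 0x15 = 0a1c5d251deb
  after D2: wrote 2B at 0x19 = ebaf
  after D3: wrote 3B at 0x14 = 7cebaf
  after D4: wrote 2B at 0x18 = 7ceb
query mem[0x18]=0x7c, mem[0x0f]=0x25, mem[0x15]=0xeb, mem[0x02]=0xdf, mem[0x04]=0x7c

MEM[0x18,0x0f,0x15,0x02,0x04] = 7c 25 eb df 7c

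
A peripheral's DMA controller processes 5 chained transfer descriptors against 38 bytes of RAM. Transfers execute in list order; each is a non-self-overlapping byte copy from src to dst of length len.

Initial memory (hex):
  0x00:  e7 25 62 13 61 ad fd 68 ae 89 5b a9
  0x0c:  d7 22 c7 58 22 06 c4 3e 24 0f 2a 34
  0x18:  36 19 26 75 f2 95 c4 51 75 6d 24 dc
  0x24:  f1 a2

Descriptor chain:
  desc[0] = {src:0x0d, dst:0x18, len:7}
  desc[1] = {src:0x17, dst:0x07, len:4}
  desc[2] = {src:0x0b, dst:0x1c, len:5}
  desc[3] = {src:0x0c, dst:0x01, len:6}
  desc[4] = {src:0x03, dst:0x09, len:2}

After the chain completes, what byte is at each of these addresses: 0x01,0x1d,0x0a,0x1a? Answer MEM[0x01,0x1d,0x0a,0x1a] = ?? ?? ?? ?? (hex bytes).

MEM[0x01,0x1d,0x0a,0x1a] = d7 d7 58 58

D0: mem[0x18..0x1e] <- [22 c7 58 22 06 c4 3e]
D1: mem[0x07..0x0a] <- [34 22 c7 58]
D2: mem[0x1c..0x20] <- [a9 d7 22 c7 58]
D3: mem[0x01..0x06] <- [d7 22 c7 58 22 06]
D4: mem[0x09..0x0a] <- [c7 58]
query mem[0x01]=0xd7, mem[0x1d]=0xd7, mem[0x0a]=0x58, mem[0x1a]=0x58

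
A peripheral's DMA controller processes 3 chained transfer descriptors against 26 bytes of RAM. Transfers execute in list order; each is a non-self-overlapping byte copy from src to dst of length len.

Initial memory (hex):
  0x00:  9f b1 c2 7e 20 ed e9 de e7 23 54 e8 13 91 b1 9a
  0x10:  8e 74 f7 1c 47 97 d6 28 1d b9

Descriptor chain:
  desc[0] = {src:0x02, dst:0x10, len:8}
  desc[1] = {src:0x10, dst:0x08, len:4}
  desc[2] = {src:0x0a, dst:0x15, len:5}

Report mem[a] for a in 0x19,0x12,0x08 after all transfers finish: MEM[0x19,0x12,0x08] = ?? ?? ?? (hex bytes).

  after D0: wrote 8B at 0x10 = c27e20ede9dee723
  after D1: wrote 4B at 0x08 = c27e20ed
  after D2: wrote 5B at 0x15 = 20ed1391b1
query mem[0x19]=0xb1, mem[0x12]=0x20, mem[0x08]=0xc2

MEM[0x19,0x12,0x08] = b1 20 c2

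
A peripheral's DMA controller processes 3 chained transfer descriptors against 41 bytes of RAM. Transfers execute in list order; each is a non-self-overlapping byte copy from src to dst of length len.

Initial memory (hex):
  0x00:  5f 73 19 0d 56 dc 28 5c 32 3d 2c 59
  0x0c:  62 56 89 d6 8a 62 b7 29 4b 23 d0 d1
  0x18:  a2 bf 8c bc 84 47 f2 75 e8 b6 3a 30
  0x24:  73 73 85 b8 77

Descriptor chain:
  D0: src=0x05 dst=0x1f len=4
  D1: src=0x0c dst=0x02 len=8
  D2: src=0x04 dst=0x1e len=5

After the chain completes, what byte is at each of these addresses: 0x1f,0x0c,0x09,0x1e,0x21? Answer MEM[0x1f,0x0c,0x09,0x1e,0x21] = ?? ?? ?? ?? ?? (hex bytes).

  after D0: wrote 4B at 0x1f = dc285c32
  after D1: wrote 8B at 0x02 = 625689d68a62b729
  after D2: wrote 5B at 0x1e = 89d68a62b7
query mem[0x1f]=0xd6, mem[0x0c]=0x62, mem[0x09]=0x29, mem[0x1e]=0x89, mem[0x21]=0x62

MEM[0x1f,0x0c,0x09,0x1e,0x21] = d6 62 29 89 62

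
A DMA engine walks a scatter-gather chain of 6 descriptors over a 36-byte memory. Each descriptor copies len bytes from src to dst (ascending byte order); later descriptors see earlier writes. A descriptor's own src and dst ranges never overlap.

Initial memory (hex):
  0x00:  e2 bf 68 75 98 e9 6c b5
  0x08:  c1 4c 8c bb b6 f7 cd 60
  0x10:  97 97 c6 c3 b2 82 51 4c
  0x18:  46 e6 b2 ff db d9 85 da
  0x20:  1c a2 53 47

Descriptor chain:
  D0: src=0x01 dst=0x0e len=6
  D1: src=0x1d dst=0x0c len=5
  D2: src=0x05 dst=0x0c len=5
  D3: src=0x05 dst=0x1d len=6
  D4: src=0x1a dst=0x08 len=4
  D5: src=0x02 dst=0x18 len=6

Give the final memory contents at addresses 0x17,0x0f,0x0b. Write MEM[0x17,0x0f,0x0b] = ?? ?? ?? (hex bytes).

MEM[0x17,0x0f,0x0b] = 4c c1 e9

  after D0: wrote 6B at 0x0e = bf687598e96c
  after D1: wrote 5B at 0x0c = d985da1ca2
  after D2: wrote 5B at 0x0c = e96cb5c14c
  after D3: wrote 6B at 0x1d = e96cb5c14c8c
  after D4: wrote 4B at 0x08 = b2ffdbe9
  after D5: wrote 6B at 0x18 = 687598e96cb5
query mem[0x17]=0x4c, mem[0x0f]=0xc1, mem[0x0b]=0xe9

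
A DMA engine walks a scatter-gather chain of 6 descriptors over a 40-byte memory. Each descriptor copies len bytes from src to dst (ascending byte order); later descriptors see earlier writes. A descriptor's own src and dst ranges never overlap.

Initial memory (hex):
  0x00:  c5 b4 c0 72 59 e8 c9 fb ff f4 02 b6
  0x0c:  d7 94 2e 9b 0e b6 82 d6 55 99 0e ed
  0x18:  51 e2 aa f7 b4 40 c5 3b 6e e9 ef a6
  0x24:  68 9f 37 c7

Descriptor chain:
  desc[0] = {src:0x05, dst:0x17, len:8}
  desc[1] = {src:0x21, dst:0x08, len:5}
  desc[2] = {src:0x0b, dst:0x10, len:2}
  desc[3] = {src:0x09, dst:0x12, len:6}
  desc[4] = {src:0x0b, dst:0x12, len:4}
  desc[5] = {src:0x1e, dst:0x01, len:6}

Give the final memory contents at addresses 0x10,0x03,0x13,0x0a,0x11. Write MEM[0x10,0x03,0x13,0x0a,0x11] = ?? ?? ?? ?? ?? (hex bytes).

MEM[0x10,0x03,0x13,0x0a,0x11] = 68 6e 9f a6 9f

#0 dst[0x17+8] := {0xe8,0xc9,0xfb,0xff,0xf4,0x02,0xb6,0xd7}
#1 dst[0x08+5] := {0xe9,0xef,0xa6,0x68,0x9f}
#2 dst[0x10+2] := {0x68,0x9f}
#3 dst[0x12+6] := {0xef,0xa6,0x68,0x9f,0x94,0x2e}
#4 dst[0x12+4] := {0x68,0x9f,0x94,0x2e}
#5 dst[0x01+6] := {0xd7,0x3b,0x6e,0xe9,0xef,0xa6}
query mem[0x10]=0x68, mem[0x03]=0x6e, mem[0x13]=0x9f, mem[0x0a]=0xa6, mem[0x11]=0x9f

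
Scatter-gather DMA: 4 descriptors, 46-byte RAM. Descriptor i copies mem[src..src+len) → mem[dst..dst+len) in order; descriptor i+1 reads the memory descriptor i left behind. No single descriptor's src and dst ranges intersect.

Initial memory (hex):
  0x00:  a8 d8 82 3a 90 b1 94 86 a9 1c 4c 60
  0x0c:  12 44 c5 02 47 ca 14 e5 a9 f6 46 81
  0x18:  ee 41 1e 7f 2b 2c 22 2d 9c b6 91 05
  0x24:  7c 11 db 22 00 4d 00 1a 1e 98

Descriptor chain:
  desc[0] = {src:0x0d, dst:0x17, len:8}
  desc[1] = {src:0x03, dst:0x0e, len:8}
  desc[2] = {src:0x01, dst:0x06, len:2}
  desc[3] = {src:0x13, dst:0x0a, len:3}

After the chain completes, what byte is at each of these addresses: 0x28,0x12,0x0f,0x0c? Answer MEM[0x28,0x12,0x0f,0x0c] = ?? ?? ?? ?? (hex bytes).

MEM[0x28,0x12,0x0f,0x0c] = 00 86 90 4c

[0] 0x0d->0x17 len=8 : 44 c5 02 47 ca 14 e5 a9
[1] 0x03->0x0e len=8 : 3a 90 b1 94 86 a9 1c 4c
[2] 0x01->0x06 len=2 : d8 82
[3] 0x13->0x0a len=3 : a9 1c 4c
query mem[0x28]=0x00, mem[0x12]=0x86, mem[0x0f]=0x90, mem[0x0c]=0x4c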